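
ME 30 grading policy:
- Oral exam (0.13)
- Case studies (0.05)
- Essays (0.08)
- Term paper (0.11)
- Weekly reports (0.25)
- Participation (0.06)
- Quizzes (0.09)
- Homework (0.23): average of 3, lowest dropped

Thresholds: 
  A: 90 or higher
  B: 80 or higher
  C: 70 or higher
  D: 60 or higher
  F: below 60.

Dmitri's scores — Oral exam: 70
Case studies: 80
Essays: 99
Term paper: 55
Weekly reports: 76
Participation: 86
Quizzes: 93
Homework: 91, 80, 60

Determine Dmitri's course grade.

Homework: drop 60 → average of remaining 2 = 171/2 = 85.5
Weighted total:
  Oral exam 70 × 0.13 = 9.1
  Case studies 80 × 0.05 = 4
  Essays 99 × 0.08 = 7.92
  Term paper 55 × 0.11 = 6.05
  Weekly reports 76 × 0.25 = 19
  Participation 86 × 0.06 = 5.16
  Quizzes 93 × 0.09 = 8.37
  Homework 85.5 × 0.23 = 19.665
Sum = 79.265
79.265 is ≥ 70 and < 80 → C

C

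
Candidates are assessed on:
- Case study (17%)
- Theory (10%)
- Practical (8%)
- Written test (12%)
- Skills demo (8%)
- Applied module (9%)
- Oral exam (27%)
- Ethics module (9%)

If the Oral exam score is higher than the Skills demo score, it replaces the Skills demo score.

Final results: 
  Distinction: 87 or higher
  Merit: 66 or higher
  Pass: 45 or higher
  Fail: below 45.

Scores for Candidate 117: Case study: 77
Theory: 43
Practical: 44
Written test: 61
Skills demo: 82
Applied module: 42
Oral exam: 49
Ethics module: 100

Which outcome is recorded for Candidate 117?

Oral exam (49) ≤ Skills demo (82), so Skills demo stays at 82.
Weighted total:
  Case study 77 × 0.17 = 13.09
  Theory 43 × 0.1 = 4.3
  Practical 44 × 0.08 = 3.52
  Written test 61 × 0.12 = 7.32
  Skills demo 82 × 0.08 = 6.56
  Applied module 42 × 0.09 = 3.78
  Oral exam 49 × 0.27 = 13.23
  Ethics module 100 × 0.09 = 9
Sum = 60.8
60.8 is ≥ 45 and < 66 → Pass

Pass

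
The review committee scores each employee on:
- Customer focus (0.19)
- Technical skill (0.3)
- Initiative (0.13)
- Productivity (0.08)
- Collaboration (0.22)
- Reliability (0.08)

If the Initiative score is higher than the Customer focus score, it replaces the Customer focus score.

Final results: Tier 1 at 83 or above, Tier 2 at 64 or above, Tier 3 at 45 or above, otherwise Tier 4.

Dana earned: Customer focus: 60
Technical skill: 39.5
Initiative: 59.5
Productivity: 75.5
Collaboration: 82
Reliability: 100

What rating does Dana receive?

Tier 3

Initiative (59.5) ≤ Customer focus (60), so Customer focus stays at 60.
Weighted total:
  Customer focus 60 × 0.19 = 11.4
  Technical skill 39.5 × 0.3 = 11.85
  Initiative 59.5 × 0.13 = 7.735
  Productivity 75.5 × 0.08 = 6.04
  Collaboration 82 × 0.22 = 18.04
  Reliability 100 × 0.08 = 8
Sum = 63.065
63.065 is ≥ 45 and < 64 → Tier 3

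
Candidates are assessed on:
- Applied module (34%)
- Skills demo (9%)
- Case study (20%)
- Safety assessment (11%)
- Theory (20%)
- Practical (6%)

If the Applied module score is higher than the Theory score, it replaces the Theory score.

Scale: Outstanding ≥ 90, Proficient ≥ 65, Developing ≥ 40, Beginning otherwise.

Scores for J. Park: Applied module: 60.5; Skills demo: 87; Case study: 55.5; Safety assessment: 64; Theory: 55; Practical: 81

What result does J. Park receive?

Applied module (60.5) > Theory (55), so Theory counts as 60.5.
Weighted total:
  Applied module 60.5 × 0.34 = 20.57
  Skills demo 87 × 0.09 = 7.83
  Case study 55.5 × 0.2 = 11.1
  Safety assessment 64 × 0.11 = 7.04
  Theory 60.5 × 0.2 = 12.1
  Practical 81 × 0.06 = 4.86
Sum = 63.5
63.5 is ≥ 40 and < 65 → Developing

Developing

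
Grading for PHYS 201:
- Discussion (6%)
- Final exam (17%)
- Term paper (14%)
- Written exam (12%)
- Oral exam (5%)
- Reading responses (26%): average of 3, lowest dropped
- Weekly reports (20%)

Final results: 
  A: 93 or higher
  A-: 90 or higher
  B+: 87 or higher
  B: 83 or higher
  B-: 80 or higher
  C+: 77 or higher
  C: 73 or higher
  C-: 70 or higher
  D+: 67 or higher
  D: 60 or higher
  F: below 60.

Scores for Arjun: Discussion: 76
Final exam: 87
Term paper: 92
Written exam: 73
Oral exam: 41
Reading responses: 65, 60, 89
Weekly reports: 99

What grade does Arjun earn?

Reading responses: drop 60 → average of remaining 2 = 154/2 = 77
Weighted total:
  Discussion 76 × 0.06 = 4.56
  Final exam 87 × 0.17 = 14.79
  Term paper 92 × 0.14 = 12.88
  Written exam 73 × 0.12 = 8.76
  Oral exam 41 × 0.05 = 2.05
  Reading responses 77 × 0.26 = 20.02
  Weekly reports 99 × 0.2 = 19.8
Sum = 82.86
82.86 is ≥ 80 and < 83 → B-

B-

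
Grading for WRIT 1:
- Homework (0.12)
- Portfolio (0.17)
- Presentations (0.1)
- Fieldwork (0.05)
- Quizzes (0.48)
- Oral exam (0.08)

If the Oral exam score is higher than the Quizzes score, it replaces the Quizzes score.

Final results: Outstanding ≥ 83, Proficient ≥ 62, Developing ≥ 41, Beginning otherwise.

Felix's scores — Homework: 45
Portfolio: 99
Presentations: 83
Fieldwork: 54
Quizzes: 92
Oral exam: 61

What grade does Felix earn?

Proficient

Oral exam (61) ≤ Quizzes (92), so Quizzes stays at 92.
Weighted total:
  Homework 45 × 0.12 = 5.4
  Portfolio 99 × 0.17 = 16.83
  Presentations 83 × 0.1 = 8.3
  Fieldwork 54 × 0.05 = 2.7
  Quizzes 92 × 0.48 = 44.16
  Oral exam 61 × 0.08 = 4.88
Sum = 82.27
82.27 is ≥ 62 and < 83 → Proficient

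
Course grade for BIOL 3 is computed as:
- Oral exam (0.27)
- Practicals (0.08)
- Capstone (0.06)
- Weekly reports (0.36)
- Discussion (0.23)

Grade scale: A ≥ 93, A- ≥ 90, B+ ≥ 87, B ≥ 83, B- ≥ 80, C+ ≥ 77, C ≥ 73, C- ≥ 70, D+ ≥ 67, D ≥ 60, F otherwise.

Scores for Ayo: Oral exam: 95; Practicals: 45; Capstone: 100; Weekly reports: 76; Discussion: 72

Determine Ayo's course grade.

Weighted total:
  Oral exam 95 × 0.27 = 25.65
  Practicals 45 × 0.08 = 3.6
  Capstone 100 × 0.06 = 6
  Weekly reports 76 × 0.36 = 27.36
  Discussion 72 × 0.23 = 16.56
Sum = 79.17
79.17 is ≥ 77 and < 80 → C+

C+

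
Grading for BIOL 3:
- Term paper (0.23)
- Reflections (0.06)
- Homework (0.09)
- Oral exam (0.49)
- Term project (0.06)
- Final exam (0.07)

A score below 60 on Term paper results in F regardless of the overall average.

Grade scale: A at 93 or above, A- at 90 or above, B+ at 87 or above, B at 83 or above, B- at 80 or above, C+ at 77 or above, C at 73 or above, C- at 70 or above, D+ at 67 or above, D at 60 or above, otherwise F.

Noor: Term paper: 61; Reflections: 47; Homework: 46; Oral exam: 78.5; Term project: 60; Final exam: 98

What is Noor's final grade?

Term paper score 61 ≥ 60: minimum met.
Weighted total:
  Term paper 61 × 0.23 = 14.03
  Reflections 47 × 0.06 = 2.82
  Homework 46 × 0.09 = 4.14
  Oral exam 78.5 × 0.49 = 38.465
  Term project 60 × 0.06 = 3.6
  Final exam 98 × 0.07 = 6.86
Sum = 69.915
69.915 is ≥ 67 and < 70 → D+

D+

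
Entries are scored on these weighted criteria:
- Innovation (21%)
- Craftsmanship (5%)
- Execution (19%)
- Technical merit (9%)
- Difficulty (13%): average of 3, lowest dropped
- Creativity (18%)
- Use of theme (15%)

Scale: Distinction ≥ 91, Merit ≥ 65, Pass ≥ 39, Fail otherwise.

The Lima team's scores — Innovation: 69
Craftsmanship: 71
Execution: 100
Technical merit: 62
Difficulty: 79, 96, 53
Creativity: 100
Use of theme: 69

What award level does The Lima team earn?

Difficulty: drop 53 → average of remaining 2 = 175/2 = 87.5
Weighted total:
  Innovation 69 × 0.21 = 14.49
  Craftsmanship 71 × 0.05 = 3.55
  Execution 100 × 0.19 = 19
  Technical merit 62 × 0.09 = 5.58
  Difficulty 87.5 × 0.13 = 11.375
  Creativity 100 × 0.18 = 18
  Use of theme 69 × 0.15 = 10.35
Sum = 82.345
82.345 is ≥ 65 and < 91 → Merit

Merit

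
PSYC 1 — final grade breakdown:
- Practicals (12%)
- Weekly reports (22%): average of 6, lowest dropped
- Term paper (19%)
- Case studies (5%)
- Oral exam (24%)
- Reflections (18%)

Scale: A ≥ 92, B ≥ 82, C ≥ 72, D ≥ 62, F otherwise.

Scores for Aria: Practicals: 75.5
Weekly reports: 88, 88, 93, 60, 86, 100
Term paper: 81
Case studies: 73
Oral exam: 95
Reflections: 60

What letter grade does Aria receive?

Weekly reports: drop 60 → average of remaining 5 = 455/5 = 91
Weighted total:
  Practicals 75.5 × 0.12 = 9.06
  Weekly reports 91 × 0.22 = 20.02
  Term paper 81 × 0.19 = 15.39
  Case studies 73 × 0.05 = 3.65
  Oral exam 95 × 0.24 = 22.8
  Reflections 60 × 0.18 = 10.8
Sum = 81.72
81.72 is ≥ 72 and < 82 → C

C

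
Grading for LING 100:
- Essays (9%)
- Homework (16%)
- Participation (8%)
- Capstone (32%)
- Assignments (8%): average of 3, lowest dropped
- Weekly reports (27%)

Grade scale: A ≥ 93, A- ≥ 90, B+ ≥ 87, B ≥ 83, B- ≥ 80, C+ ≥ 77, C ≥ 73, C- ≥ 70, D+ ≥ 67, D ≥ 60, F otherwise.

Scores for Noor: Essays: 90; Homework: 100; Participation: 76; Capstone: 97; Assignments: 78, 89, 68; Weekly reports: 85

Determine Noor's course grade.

Assignments: drop 68 → average of remaining 2 = 167/2 = 83.5
Weighted total:
  Essays 90 × 0.09 = 8.1
  Homework 100 × 0.16 = 16
  Participation 76 × 0.08 = 6.08
  Capstone 97 × 0.32 = 31.04
  Assignments 83.5 × 0.08 = 6.68
  Weekly reports 85 × 0.27 = 22.95
Sum = 90.85
90.85 is ≥ 90 and < 93 → A-

A-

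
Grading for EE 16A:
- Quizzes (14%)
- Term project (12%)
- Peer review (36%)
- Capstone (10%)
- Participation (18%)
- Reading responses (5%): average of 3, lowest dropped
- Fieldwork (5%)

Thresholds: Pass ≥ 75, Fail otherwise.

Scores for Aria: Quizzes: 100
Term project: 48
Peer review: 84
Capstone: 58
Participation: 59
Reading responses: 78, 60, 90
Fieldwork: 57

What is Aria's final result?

Fail

Reading responses: drop 60 → average of remaining 2 = 168/2 = 84
Weighted total:
  Quizzes 100 × 0.14 = 14
  Term project 48 × 0.12 = 5.76
  Peer review 84 × 0.36 = 30.24
  Capstone 58 × 0.1 = 5.8
  Participation 59 × 0.18 = 10.62
  Reading responses 84 × 0.05 = 4.2
  Fieldwork 57 × 0.05 = 2.85
Sum = 73.47
73.47 < 75 → Fail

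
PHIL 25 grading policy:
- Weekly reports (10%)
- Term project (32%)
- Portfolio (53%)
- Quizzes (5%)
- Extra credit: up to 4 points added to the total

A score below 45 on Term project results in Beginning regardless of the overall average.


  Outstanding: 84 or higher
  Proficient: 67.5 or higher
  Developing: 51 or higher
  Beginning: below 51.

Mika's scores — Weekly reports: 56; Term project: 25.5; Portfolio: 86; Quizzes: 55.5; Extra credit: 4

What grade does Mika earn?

Term project score 25.5 < 45: minimum not met.
Weighted total:
  Weekly reports 56 × 0.1 = 5.6
  Term project 25.5 × 0.32 = 8.16
  Portfolio 86 × 0.53 = 45.58
  Quizzes 55.5 × 0.05 = 2.775
Sum = 62.115
Extra credit: 62.115 + 4 = 66.115
Because the Term project minimum was not met, the result is Beginning.

Beginning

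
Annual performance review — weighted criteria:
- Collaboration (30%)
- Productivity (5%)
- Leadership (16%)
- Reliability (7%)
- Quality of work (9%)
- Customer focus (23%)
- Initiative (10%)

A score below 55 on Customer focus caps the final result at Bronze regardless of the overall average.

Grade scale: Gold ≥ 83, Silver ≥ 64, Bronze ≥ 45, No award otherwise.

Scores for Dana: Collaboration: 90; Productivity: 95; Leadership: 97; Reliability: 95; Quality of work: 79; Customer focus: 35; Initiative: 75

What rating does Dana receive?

Customer focus score 35 < 55: minimum not met.
Weighted total:
  Collaboration 90 × 0.3 = 27
  Productivity 95 × 0.05 = 4.75
  Leadership 97 × 0.16 = 15.52
  Reliability 95 × 0.07 = 6.65
  Quality of work 79 × 0.09 = 7.11
  Customer focus 35 × 0.23 = 8.05
  Initiative 75 × 0.1 = 7.5
Sum = 76.58
76.58 would be Silver; cap at Bronze applies → Bronze.

Bronze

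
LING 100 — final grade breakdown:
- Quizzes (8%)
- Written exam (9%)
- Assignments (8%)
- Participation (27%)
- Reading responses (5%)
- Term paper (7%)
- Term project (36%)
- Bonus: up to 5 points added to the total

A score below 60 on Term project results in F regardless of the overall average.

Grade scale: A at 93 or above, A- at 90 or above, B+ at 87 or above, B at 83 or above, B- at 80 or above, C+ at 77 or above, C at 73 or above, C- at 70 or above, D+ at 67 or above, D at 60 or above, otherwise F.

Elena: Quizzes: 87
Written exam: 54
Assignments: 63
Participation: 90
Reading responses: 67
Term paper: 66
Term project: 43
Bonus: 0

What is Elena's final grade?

Term project score 43 < 60: minimum not met.
Weighted total:
  Quizzes 87 × 0.08 = 6.96
  Written exam 54 × 0.09 = 4.86
  Assignments 63 × 0.08 = 5.04
  Participation 90 × 0.27 = 24.3
  Reading responses 67 × 0.05 = 3.35
  Term paper 66 × 0.07 = 4.62
  Term project 43 × 0.36 = 15.48
Sum = 64.61
Bonus: 64.61 + 0 = 64.61
Because the Term project minimum was not met, the result is F.

F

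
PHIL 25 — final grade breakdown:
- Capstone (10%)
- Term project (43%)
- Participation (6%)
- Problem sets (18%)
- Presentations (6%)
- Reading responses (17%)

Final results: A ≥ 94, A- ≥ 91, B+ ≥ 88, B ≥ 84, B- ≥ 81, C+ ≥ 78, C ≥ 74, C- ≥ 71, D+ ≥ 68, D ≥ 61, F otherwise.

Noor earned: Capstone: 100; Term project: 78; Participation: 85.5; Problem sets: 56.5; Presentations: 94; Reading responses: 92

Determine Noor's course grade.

Weighted total:
  Capstone 100 × 0.1 = 10
  Term project 78 × 0.43 = 33.54
  Participation 85.5 × 0.06 = 5.13
  Problem sets 56.5 × 0.18 = 10.17
  Presentations 94 × 0.06 = 5.64
  Reading responses 92 × 0.17 = 15.64
Sum = 80.12
80.12 is ≥ 78 and < 81 → C+

C+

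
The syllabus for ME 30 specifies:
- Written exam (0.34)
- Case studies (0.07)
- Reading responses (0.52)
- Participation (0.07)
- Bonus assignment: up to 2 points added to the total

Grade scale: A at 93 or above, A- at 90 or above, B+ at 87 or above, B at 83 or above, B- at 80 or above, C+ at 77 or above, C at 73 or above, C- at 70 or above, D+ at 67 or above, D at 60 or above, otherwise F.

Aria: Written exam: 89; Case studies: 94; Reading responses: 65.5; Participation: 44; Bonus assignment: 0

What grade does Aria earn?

Weighted total:
  Written exam 89 × 0.34 = 30.26
  Case studies 94 × 0.07 = 6.58
  Reading responses 65.5 × 0.52 = 34.06
  Participation 44 × 0.07 = 3.08
Sum = 73.98
Bonus assignment: 73.98 + 0 = 73.98
73.98 is ≥ 73 and < 77 → C

C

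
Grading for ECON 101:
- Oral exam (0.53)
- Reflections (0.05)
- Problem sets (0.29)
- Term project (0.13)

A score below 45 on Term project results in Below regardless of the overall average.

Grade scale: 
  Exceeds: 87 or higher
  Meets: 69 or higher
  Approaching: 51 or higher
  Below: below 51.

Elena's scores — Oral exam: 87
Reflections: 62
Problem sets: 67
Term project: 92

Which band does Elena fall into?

Meets

Term project score 92 ≥ 45: minimum met.
Weighted total:
  Oral exam 87 × 0.53 = 46.11
  Reflections 62 × 0.05 = 3.1
  Problem sets 67 × 0.29 = 19.43
  Term project 92 × 0.13 = 11.96
Sum = 80.6
80.6 is ≥ 69 and < 87 → Meets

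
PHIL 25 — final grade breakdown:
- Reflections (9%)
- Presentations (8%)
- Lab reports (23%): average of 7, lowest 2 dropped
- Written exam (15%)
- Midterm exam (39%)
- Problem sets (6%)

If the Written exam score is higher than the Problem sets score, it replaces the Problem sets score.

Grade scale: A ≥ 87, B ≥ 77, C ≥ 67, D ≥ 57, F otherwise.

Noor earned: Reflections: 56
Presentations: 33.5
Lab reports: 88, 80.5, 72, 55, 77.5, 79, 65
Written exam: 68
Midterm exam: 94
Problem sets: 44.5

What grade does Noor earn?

Lab reports: drop 55, 65 → average of remaining 5 = 397/5 = 79.4
Written exam (68) > Problem sets (44.5), so Problem sets counts as 68.
Weighted total:
  Reflections 56 × 0.09 = 5.04
  Presentations 33.5 × 0.08 = 2.68
  Lab reports 79.4 × 0.23 = 18.262
  Written exam 68 × 0.15 = 10.2
  Midterm exam 94 × 0.39 = 36.66
  Problem sets 68 × 0.06 = 4.08
Sum = 76.922
76.922 is ≥ 67 and < 77 → C

C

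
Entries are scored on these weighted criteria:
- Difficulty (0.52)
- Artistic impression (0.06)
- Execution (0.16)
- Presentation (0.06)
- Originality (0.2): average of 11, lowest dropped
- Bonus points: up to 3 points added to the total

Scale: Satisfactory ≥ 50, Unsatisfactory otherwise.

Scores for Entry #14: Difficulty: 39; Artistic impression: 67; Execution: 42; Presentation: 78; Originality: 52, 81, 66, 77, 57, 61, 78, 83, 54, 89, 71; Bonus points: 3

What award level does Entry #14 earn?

Satisfactory

Originality: drop 52 → average of remaining 10 = 717/10 = 71.7
Weighted total:
  Difficulty 39 × 0.52 = 20.28
  Artistic impression 67 × 0.06 = 4.02
  Execution 42 × 0.16 = 6.72
  Presentation 78 × 0.06 = 4.68
  Originality 71.7 × 0.2 = 14.34
Sum = 50.04
Bonus points: 50.04 + 3 = 53.04
53.04 ≥ 50 → Satisfactory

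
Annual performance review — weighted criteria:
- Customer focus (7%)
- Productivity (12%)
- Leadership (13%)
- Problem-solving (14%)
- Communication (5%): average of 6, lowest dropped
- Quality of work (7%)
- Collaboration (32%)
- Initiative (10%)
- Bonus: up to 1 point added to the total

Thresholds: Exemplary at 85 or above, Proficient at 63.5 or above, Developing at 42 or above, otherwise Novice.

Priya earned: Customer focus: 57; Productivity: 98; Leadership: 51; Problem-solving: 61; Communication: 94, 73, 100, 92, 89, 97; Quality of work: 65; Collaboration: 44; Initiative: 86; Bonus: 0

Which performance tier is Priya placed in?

Communication: drop 73 → average of remaining 5 = 472/5 = 94.4
Weighted total:
  Customer focus 57 × 0.07 = 3.99
  Productivity 98 × 0.12 = 11.76
  Leadership 51 × 0.13 = 6.63
  Problem-solving 61 × 0.14 = 8.54
  Communication 94.4 × 0.05 = 4.72
  Quality of work 65 × 0.07 = 4.55
  Collaboration 44 × 0.32 = 14.08
  Initiative 86 × 0.1 = 8.6
Sum = 62.87
Bonus: 62.87 + 0 = 62.87
62.87 is ≥ 42 and < 63.5 → Developing

Developing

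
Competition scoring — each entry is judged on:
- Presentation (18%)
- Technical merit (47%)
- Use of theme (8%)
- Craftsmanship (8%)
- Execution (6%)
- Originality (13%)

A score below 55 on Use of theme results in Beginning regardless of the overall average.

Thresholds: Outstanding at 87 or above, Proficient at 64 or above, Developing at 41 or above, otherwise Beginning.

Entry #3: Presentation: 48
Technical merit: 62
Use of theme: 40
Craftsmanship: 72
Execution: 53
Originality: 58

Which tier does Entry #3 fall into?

Use of theme score 40 < 55: minimum not met.
Weighted total:
  Presentation 48 × 0.18 = 8.64
  Technical merit 62 × 0.47 = 29.14
  Use of theme 40 × 0.08 = 3.2
  Craftsmanship 72 × 0.08 = 5.76
  Execution 53 × 0.06 = 3.18
  Originality 58 × 0.13 = 7.54
Sum = 57.46
Because the Use of theme minimum was not met, the result is Beginning.

Beginning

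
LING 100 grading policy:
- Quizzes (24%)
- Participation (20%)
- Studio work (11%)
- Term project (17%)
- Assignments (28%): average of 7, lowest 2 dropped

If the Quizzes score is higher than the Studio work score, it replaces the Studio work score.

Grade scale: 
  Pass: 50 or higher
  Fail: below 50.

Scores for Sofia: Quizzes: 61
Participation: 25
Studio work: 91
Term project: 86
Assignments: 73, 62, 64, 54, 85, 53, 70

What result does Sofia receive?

Assignments: drop 53, 54 → average of remaining 5 = 354/5 = 70.8
Quizzes (61) ≤ Studio work (91), so Studio work stays at 91.
Weighted total:
  Quizzes 61 × 0.24 = 14.64
  Participation 25 × 0.2 = 5
  Studio work 91 × 0.11 = 10.01
  Term project 86 × 0.17 = 14.62
  Assignments 70.8 × 0.28 = 19.824
Sum = 64.094
64.094 ≥ 50 → Pass

Pass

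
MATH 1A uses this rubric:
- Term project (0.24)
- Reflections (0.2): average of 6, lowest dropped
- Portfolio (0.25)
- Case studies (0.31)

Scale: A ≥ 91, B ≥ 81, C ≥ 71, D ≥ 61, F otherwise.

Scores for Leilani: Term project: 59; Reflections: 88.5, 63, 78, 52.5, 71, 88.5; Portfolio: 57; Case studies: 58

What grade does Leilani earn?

D

Reflections: drop 52.5 → average of remaining 5 = 389/5 = 77.8
Weighted total:
  Term project 59 × 0.24 = 14.16
  Reflections 77.8 × 0.2 = 15.56
  Portfolio 57 × 0.25 = 14.25
  Case studies 58 × 0.31 = 17.98
Sum = 61.95
61.95 is ≥ 61 and < 71 → D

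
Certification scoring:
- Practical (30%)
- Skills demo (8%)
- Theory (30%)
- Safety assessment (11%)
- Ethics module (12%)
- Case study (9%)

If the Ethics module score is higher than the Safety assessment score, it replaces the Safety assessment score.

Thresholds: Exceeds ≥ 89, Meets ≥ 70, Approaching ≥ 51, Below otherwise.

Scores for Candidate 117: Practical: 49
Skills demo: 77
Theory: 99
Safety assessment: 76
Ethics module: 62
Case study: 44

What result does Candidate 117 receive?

Ethics module (62) ≤ Safety assessment (76), so Safety assessment stays at 76.
Weighted total:
  Practical 49 × 0.3 = 14.7
  Skills demo 77 × 0.08 = 6.16
  Theory 99 × 0.3 = 29.7
  Safety assessment 76 × 0.11 = 8.36
  Ethics module 62 × 0.12 = 7.44
  Case study 44 × 0.09 = 3.96
Sum = 70.32
70.32 is ≥ 70 and < 89 → Meets

Meets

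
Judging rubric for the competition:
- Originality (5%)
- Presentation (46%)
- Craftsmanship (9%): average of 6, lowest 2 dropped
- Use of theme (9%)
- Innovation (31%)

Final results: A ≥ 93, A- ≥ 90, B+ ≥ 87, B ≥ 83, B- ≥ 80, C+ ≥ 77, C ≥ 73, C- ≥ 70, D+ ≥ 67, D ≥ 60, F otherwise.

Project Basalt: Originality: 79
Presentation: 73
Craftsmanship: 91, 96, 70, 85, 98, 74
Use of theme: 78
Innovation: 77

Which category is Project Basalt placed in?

Craftsmanship: drop 70, 74 → average of remaining 4 = 370/4 = 92.5
Weighted total:
  Originality 79 × 0.05 = 3.95
  Presentation 73 × 0.46 = 33.58
  Craftsmanship 92.5 × 0.09 = 8.325
  Use of theme 78 × 0.09 = 7.02
  Innovation 77 × 0.31 = 23.87
Sum = 76.745
76.745 is ≥ 73 and < 77 → C

C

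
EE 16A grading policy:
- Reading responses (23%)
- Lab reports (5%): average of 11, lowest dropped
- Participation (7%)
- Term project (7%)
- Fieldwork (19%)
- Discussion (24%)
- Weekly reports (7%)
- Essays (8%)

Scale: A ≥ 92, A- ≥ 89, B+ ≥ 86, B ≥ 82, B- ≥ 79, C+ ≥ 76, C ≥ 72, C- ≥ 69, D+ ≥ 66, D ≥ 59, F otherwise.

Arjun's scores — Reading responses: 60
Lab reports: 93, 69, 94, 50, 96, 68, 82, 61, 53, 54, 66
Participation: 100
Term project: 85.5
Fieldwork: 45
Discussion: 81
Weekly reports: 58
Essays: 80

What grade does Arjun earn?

Lab reports: drop 50 → average of remaining 10 = 736/10 = 73.6
Weighted total:
  Reading responses 60 × 0.23 = 13.8
  Lab reports 73.6 × 0.05 = 3.68
  Participation 100 × 0.07 = 7
  Term project 85.5 × 0.07 = 5.985
  Fieldwork 45 × 0.19 = 8.55
  Discussion 81 × 0.24 = 19.44
  Weekly reports 58 × 0.07 = 4.06
  Essays 80 × 0.08 = 6.4
Sum = 68.915
68.915 is ≥ 66 and < 69 → D+

D+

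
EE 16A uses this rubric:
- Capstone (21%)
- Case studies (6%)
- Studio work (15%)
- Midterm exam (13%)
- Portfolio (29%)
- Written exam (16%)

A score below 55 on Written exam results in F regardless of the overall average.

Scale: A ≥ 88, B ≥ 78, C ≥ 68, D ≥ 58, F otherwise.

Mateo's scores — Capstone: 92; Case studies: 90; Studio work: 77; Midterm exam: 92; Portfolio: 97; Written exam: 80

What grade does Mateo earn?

A

Written exam score 80 ≥ 55: minimum met.
Weighted total:
  Capstone 92 × 0.21 = 19.32
  Case studies 90 × 0.06 = 5.4
  Studio work 77 × 0.15 = 11.55
  Midterm exam 92 × 0.13 = 11.96
  Portfolio 97 × 0.29 = 28.13
  Written exam 80 × 0.16 = 12.8
Sum = 89.16
89.16 ≥ 88 → A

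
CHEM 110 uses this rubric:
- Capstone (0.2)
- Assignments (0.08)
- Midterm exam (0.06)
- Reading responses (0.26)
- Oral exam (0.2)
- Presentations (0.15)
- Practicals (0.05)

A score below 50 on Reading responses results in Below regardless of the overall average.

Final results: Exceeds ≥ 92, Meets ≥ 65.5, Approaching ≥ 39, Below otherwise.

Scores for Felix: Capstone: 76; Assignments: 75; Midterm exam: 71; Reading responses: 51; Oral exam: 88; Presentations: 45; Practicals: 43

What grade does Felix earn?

Reading responses score 51 ≥ 50: minimum met.
Weighted total:
  Capstone 76 × 0.2 = 15.2
  Assignments 75 × 0.08 = 6
  Midterm exam 71 × 0.06 = 4.26
  Reading responses 51 × 0.26 = 13.26
  Oral exam 88 × 0.2 = 17.6
  Presentations 45 × 0.15 = 6.75
  Practicals 43 × 0.05 = 2.15
Sum = 65.22
65.22 is ≥ 39 and < 65.5 → Approaching

Approaching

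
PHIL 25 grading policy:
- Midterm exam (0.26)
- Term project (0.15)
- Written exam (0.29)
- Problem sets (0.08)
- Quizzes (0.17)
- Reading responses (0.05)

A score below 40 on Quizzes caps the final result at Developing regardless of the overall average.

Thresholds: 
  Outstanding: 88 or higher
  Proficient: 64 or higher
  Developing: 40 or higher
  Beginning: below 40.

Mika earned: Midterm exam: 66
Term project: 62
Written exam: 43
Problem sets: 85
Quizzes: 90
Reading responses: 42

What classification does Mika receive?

Quizzes score 90 ≥ 40: minimum met.
Weighted total:
  Midterm exam 66 × 0.26 = 17.16
  Term project 62 × 0.15 = 9.3
  Written exam 43 × 0.29 = 12.47
  Problem sets 85 × 0.08 = 6.8
  Quizzes 90 × 0.17 = 15.3
  Reading responses 42 × 0.05 = 2.1
Sum = 63.13
63.13 is ≥ 40 and < 64 → Developing

Developing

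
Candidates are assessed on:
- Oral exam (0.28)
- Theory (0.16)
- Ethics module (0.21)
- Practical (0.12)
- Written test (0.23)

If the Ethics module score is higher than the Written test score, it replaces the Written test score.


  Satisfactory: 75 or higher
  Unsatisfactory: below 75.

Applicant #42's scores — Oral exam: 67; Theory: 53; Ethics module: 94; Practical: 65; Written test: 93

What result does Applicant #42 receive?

Ethics module (94) > Written test (93), so Written test counts as 94.
Weighted total:
  Oral exam 67 × 0.28 = 18.76
  Theory 53 × 0.16 = 8.48
  Ethics module 94 × 0.21 = 19.74
  Practical 65 × 0.12 = 7.8
  Written test 94 × 0.23 = 21.62
Sum = 76.4
76.4 ≥ 75 → Satisfactory

Satisfactory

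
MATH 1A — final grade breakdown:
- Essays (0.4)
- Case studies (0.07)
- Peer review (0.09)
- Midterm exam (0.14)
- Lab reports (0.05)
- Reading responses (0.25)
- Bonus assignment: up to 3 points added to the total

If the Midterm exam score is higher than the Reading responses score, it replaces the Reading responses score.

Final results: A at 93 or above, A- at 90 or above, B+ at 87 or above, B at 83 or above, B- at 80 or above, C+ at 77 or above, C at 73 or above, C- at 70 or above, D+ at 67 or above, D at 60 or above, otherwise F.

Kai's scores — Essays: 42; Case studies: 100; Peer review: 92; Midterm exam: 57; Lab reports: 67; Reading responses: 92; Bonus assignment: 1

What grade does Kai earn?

D+

Midterm exam (57) ≤ Reading responses (92), so Reading responses stays at 92.
Weighted total:
  Essays 42 × 0.4 = 16.8
  Case studies 100 × 0.07 = 7
  Peer review 92 × 0.09 = 8.28
  Midterm exam 57 × 0.14 = 7.98
  Lab reports 67 × 0.05 = 3.35
  Reading responses 92 × 0.25 = 23
Sum = 66.41
Bonus assignment: 66.41 + 1 = 67.41
67.41 is ≥ 67 and < 70 → D+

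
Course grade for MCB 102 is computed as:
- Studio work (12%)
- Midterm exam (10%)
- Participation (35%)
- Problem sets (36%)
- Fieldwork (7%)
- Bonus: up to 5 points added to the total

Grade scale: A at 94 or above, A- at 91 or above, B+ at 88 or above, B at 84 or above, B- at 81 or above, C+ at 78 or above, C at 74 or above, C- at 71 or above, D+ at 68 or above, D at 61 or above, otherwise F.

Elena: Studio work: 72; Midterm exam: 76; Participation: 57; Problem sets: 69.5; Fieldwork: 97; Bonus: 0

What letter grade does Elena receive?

D+

Weighted total:
  Studio work 72 × 0.12 = 8.64
  Midterm exam 76 × 0.1 = 7.6
  Participation 57 × 0.35 = 19.95
  Problem sets 69.5 × 0.36 = 25.02
  Fieldwork 97 × 0.07 = 6.79
Sum = 68
Bonus: 68 + 0 = 68
68 is ≥ 68 and < 71 → D+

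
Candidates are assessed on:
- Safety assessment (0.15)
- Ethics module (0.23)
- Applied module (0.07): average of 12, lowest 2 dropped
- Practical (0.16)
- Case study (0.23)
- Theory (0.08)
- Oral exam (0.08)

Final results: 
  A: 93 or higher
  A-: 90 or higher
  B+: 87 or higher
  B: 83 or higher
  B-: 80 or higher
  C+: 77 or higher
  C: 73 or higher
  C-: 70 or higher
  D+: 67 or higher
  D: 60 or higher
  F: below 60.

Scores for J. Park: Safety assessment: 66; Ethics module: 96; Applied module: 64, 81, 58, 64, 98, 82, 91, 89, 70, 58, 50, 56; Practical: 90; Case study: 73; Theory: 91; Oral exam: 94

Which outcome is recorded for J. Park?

Applied module: drop 50, 56 → average of remaining 10 = 755/10 = 75.5
Weighted total:
  Safety assessment 66 × 0.15 = 9.9
  Ethics module 96 × 0.23 = 22.08
  Applied module 75.5 × 0.07 = 5.285
  Practical 90 × 0.16 = 14.4
  Case study 73 × 0.23 = 16.79
  Theory 91 × 0.08 = 7.28
  Oral exam 94 × 0.08 = 7.52
Sum = 83.255
83.255 is ≥ 83 and < 87 → B

B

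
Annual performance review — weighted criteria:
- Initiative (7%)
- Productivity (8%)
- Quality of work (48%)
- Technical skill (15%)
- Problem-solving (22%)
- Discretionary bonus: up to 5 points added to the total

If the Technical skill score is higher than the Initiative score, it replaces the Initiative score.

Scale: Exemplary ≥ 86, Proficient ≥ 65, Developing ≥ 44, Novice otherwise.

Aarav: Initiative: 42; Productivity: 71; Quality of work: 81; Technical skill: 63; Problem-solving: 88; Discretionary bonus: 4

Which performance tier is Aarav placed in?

Technical skill (63) > Initiative (42), so Initiative counts as 63.
Weighted total:
  Initiative 63 × 0.07 = 4.41
  Productivity 71 × 0.08 = 5.68
  Quality of work 81 × 0.48 = 38.88
  Technical skill 63 × 0.15 = 9.45
  Problem-solving 88 × 0.22 = 19.36
Sum = 77.78
Discretionary bonus: 77.78 + 4 = 81.78
81.78 is ≥ 65 and < 86 → Proficient

Proficient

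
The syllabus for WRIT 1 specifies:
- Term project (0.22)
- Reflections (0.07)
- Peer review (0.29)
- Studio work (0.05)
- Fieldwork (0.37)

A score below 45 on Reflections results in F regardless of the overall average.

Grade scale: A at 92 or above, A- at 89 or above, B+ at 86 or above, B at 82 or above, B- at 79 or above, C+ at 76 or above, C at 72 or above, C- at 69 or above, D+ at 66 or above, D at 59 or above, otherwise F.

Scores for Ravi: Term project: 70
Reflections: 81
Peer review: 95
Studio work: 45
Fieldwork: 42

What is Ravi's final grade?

D+

Reflections score 81 ≥ 45: minimum met.
Weighted total:
  Term project 70 × 0.22 = 15.4
  Reflections 81 × 0.07 = 5.67
  Peer review 95 × 0.29 = 27.55
  Studio work 45 × 0.05 = 2.25
  Fieldwork 42 × 0.37 = 15.54
Sum = 66.41
66.41 is ≥ 66 and < 69 → D+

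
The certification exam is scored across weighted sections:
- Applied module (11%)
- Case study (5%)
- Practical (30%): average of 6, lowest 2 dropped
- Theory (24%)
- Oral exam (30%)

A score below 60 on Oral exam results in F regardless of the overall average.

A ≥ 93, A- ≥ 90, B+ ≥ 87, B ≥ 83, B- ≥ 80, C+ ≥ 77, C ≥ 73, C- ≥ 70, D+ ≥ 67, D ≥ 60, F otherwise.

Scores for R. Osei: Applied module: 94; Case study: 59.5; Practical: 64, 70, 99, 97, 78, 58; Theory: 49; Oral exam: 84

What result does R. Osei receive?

Practical: drop 58, 64 → average of remaining 4 = 344/4 = 86
Oral exam score 84 ≥ 60: minimum met.
Weighted total:
  Applied module 94 × 0.11 = 10.34
  Case study 59.5 × 0.05 = 2.975
  Practical 86 × 0.3 = 25.8
  Theory 49 × 0.24 = 11.76
  Oral exam 84 × 0.3 = 25.2
Sum = 76.075
76.075 is ≥ 73 and < 77 → C

C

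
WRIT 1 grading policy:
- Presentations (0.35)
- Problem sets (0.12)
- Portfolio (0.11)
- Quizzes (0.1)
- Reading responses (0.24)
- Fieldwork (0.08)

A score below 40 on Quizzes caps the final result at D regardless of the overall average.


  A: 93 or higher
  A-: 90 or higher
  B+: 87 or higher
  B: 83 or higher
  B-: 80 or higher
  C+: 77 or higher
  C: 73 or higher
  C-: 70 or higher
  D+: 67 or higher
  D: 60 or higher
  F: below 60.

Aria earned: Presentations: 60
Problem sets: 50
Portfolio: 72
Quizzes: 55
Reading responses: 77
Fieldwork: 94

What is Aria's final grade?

D

Quizzes score 55 ≥ 40: minimum met.
Weighted total:
  Presentations 60 × 0.35 = 21
  Problem sets 50 × 0.12 = 6
  Portfolio 72 × 0.11 = 7.92
  Quizzes 55 × 0.1 = 5.5
  Reading responses 77 × 0.24 = 18.48
  Fieldwork 94 × 0.08 = 7.52
Sum = 66.42
66.42 is ≥ 60 and < 67 → D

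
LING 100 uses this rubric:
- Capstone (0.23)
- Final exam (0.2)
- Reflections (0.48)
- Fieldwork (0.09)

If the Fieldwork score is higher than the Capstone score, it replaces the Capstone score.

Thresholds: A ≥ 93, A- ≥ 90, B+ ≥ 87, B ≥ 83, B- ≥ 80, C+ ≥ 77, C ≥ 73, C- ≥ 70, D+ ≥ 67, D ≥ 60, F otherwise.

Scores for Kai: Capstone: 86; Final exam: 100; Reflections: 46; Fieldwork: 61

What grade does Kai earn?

D+

Fieldwork (61) ≤ Capstone (86), so Capstone stays at 86.
Weighted total:
  Capstone 86 × 0.23 = 19.78
  Final exam 100 × 0.2 = 20
  Reflections 46 × 0.48 = 22.08
  Fieldwork 61 × 0.09 = 5.49
Sum = 67.35
67.35 is ≥ 67 and < 70 → D+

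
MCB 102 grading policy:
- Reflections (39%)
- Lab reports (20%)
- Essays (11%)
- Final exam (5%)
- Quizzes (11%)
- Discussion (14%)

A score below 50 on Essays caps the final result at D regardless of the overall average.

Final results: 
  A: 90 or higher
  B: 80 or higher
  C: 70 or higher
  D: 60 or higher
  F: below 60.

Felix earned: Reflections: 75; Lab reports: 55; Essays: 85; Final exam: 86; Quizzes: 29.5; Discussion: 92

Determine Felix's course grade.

C

Essays score 85 ≥ 50: minimum met.
Weighted total:
  Reflections 75 × 0.39 = 29.25
  Lab reports 55 × 0.2 = 11
  Essays 85 × 0.11 = 9.35
  Final exam 86 × 0.05 = 4.3
  Quizzes 29.5 × 0.11 = 3.245
  Discussion 92 × 0.14 = 12.88
Sum = 70.025
70.025 is ≥ 70 and < 80 → C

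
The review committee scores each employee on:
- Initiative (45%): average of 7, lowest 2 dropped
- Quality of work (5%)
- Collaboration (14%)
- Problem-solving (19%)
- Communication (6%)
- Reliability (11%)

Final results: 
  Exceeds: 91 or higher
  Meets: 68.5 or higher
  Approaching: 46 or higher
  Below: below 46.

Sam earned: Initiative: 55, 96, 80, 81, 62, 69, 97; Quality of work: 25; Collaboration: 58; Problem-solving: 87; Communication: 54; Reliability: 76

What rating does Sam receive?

Initiative: drop 55, 62 → average of remaining 5 = 423/5 = 84.6
Weighted total:
  Initiative 84.6 × 0.45 = 38.07
  Quality of work 25 × 0.05 = 1.25
  Collaboration 58 × 0.14 = 8.12
  Problem-solving 87 × 0.19 = 16.53
  Communication 54 × 0.06 = 3.24
  Reliability 76 × 0.11 = 8.36
Sum = 75.57
75.57 is ≥ 68.5 and < 91 → Meets

Meets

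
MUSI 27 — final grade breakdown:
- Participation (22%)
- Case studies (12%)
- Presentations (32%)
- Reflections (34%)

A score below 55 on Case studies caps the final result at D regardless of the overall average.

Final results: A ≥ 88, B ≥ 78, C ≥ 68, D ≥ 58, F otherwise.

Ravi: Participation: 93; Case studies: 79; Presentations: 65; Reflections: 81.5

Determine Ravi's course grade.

Case studies score 79 ≥ 55: minimum met.
Weighted total:
  Participation 93 × 0.22 = 20.46
  Case studies 79 × 0.12 = 9.48
  Presentations 65 × 0.32 = 20.8
  Reflections 81.5 × 0.34 = 27.71
Sum = 78.45
78.45 is ≥ 78 and < 88 → B

B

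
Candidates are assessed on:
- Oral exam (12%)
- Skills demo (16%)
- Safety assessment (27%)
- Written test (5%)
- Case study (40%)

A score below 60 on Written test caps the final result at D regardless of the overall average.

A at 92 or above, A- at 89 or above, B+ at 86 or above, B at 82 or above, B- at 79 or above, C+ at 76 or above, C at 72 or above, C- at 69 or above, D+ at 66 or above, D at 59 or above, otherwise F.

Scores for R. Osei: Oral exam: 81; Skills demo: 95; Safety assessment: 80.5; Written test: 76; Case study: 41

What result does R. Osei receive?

Written test score 76 ≥ 60: minimum met.
Weighted total:
  Oral exam 81 × 0.12 = 9.72
  Skills demo 95 × 0.16 = 15.2
  Safety assessment 80.5 × 0.27 = 21.735
  Written test 76 × 0.05 = 3.8
  Case study 41 × 0.4 = 16.4
Sum = 66.855
66.855 is ≥ 66 and < 69 → D+

D+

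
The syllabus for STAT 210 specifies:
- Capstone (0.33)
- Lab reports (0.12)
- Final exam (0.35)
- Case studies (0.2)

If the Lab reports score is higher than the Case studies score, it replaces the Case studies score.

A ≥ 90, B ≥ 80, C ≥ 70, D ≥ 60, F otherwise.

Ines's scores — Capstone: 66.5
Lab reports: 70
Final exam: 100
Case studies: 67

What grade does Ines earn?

C

Lab reports (70) > Case studies (67), so Case studies counts as 70.
Weighted total:
  Capstone 66.5 × 0.33 = 21.945
  Lab reports 70 × 0.12 = 8.4
  Final exam 100 × 0.35 = 35
  Case studies 70 × 0.2 = 14
Sum = 79.345
79.345 is ≥ 70 and < 80 → C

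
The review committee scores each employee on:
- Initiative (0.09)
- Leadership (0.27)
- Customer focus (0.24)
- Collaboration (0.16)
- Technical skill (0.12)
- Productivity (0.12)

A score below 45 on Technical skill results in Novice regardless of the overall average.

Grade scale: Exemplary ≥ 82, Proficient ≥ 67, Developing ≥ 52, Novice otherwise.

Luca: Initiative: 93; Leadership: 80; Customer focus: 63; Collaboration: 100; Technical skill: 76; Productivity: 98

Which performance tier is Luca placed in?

Technical skill score 76 ≥ 45: minimum met.
Weighted total:
  Initiative 93 × 0.09 = 8.37
  Leadership 80 × 0.27 = 21.6
  Customer focus 63 × 0.24 = 15.12
  Collaboration 100 × 0.16 = 16
  Technical skill 76 × 0.12 = 9.12
  Productivity 98 × 0.12 = 11.76
Sum = 81.97
81.97 is ≥ 67 and < 82 → Proficient

Proficient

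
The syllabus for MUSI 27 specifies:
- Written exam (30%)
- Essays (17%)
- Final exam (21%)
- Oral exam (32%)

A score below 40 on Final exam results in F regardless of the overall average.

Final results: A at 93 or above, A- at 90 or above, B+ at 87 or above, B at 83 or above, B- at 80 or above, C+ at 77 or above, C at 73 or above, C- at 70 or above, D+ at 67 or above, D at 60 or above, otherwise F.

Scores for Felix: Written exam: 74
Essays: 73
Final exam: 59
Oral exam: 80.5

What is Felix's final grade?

C-

Final exam score 59 ≥ 40: minimum met.
Weighted total:
  Written exam 74 × 0.3 = 22.2
  Essays 73 × 0.17 = 12.41
  Final exam 59 × 0.21 = 12.39
  Oral exam 80.5 × 0.32 = 25.76
Sum = 72.76
72.76 is ≥ 70 and < 73 → C-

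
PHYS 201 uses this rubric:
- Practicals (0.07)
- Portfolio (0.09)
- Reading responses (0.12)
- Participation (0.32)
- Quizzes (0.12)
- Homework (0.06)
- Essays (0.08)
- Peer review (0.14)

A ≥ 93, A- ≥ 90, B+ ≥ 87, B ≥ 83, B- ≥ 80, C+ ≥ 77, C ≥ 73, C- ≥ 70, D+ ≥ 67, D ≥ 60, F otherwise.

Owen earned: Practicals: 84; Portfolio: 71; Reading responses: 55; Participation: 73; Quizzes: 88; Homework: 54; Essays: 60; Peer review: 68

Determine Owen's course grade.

Weighted total:
  Practicals 84 × 0.07 = 5.88
  Portfolio 71 × 0.09 = 6.39
  Reading responses 55 × 0.12 = 6.6
  Participation 73 × 0.32 = 23.36
  Quizzes 88 × 0.12 = 10.56
  Homework 54 × 0.06 = 3.24
  Essays 60 × 0.08 = 4.8
  Peer review 68 × 0.14 = 9.52
Sum = 70.35
70.35 is ≥ 70 and < 73 → C-

C-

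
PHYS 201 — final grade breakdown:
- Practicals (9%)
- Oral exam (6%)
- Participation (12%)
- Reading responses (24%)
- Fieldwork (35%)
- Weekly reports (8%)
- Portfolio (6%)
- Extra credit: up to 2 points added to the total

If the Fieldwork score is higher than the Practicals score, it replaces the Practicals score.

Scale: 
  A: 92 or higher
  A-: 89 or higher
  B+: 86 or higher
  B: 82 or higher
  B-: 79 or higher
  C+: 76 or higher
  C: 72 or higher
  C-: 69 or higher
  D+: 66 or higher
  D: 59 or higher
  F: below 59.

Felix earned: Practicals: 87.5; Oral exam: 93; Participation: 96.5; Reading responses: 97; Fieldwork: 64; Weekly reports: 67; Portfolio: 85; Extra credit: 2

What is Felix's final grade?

B

Fieldwork (64) ≤ Practicals (87.5), so Practicals stays at 87.5.
Weighted total:
  Practicals 87.5 × 0.09 = 7.875
  Oral exam 93 × 0.06 = 5.58
  Participation 96.5 × 0.12 = 11.58
  Reading responses 97 × 0.24 = 23.28
  Fieldwork 64 × 0.35 = 22.4
  Weekly reports 67 × 0.08 = 5.36
  Portfolio 85 × 0.06 = 5.1
Sum = 81.175
Extra credit: 81.175 + 2 = 83.175
83.175 is ≥ 82 and < 86 → B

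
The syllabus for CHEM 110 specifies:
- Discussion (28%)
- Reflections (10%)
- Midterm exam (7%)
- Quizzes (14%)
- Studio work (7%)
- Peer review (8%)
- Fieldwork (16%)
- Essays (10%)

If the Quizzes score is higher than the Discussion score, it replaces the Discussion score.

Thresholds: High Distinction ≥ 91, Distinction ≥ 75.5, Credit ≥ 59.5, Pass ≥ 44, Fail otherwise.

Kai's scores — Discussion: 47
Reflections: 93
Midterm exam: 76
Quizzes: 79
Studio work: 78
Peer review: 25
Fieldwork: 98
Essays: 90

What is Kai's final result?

Quizzes (79) > Discussion (47), so Discussion counts as 79.
Weighted total:
  Discussion 79 × 0.28 = 22.12
  Reflections 93 × 0.1 = 9.3
  Midterm exam 76 × 0.07 = 5.32
  Quizzes 79 × 0.14 = 11.06
  Studio work 78 × 0.07 = 5.46
  Peer review 25 × 0.08 = 2
  Fieldwork 98 × 0.16 = 15.68
  Essays 90 × 0.1 = 9
Sum = 79.94
79.94 is ≥ 75.5 and < 91 → Distinction

Distinction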